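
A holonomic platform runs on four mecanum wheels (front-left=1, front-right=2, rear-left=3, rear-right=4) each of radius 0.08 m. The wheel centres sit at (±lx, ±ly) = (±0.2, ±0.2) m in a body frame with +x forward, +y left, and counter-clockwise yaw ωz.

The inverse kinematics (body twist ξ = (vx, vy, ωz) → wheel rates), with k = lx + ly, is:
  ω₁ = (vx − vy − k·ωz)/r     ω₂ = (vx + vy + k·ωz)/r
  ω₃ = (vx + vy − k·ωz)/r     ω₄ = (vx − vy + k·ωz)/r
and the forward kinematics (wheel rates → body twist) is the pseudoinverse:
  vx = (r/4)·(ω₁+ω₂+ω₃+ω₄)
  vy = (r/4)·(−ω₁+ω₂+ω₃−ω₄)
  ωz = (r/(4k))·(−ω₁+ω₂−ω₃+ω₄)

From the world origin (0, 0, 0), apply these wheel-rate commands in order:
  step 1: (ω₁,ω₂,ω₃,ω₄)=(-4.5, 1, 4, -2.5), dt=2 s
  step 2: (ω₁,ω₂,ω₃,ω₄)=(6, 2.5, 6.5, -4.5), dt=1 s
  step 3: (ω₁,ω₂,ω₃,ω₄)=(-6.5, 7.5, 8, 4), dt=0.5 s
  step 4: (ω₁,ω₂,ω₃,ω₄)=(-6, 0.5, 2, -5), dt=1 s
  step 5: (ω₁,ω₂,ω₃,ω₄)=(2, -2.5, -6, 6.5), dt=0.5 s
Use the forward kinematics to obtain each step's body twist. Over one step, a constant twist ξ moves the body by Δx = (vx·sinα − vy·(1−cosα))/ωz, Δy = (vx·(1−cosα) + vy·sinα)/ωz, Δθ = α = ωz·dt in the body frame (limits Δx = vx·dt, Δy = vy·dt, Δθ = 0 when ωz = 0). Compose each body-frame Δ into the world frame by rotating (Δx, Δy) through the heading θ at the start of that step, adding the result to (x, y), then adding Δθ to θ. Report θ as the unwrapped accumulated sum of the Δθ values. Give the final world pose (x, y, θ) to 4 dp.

step 1: ξ=(vx,vy,ωz)=(-0.0400, 0.2400, -0.0500), dt=2.0 → body Δ=(-0.0559, 0.4832, -0.1000) → world pose (-0.0559, 0.4832, -0.1000)
step 2: ξ=(vx,vy,ωz)=(0.2100, 0.1500, -0.7250), dt=1.0 → body Δ=(0.2441, 0.0644, -0.7250) → world pose (0.1934, 0.5229, -0.8250)
step 3: ξ=(vx,vy,ωz)=(0.2600, 0.3600, 0.5000), dt=0.5 → body Δ=(0.1063, 0.1943, 0.2500) → world pose (0.4083, 0.5766, -0.5750)
step 4: ξ=(vx,vy,ωz)=(-0.1700, 0.2700, -0.0250), dt=1.0 → body Δ=(-0.1666, 0.2721, -0.0250) → world pose (0.4164, 0.8956, -0.6000)
step 5: ξ=(vx,vy,ωz)=(0.0000, -0.3400, 0.4000), dt=0.5 → body Δ=(0.0169, -0.1689, 0.2000) → world pose (0.3351, 0.7466, -0.4000)

(0.3351, 0.7466, -0.4000)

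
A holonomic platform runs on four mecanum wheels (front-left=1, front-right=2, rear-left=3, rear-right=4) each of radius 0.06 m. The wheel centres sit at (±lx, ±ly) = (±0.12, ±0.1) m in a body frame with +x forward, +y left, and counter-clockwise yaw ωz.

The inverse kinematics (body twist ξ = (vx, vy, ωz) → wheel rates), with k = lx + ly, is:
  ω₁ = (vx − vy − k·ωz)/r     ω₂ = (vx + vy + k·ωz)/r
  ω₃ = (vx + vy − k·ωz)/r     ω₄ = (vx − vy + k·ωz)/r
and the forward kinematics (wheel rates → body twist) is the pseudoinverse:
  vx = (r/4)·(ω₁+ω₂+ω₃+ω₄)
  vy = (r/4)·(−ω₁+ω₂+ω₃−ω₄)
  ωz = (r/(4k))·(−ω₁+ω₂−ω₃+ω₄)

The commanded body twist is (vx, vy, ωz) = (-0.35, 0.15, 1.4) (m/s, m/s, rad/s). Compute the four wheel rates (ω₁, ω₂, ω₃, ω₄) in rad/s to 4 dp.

(-13.4667, 1.8000, -8.4667, -3.2000)

k = lx + ly = 0.12 + 0.1 = 0.2200;  k·ωz = 0.2200·1.4 = 0.3080
ω₁ (FL) = (vx − vy − k·ωz)/r = -0.8080/0.06 = -13.4667
ω₂ (FR) = (vx + vy + k·ωz)/r = 0.1080/0.06 = 1.8000
ω₃ (RL) = (vx + vy − k·ωz)/r = -0.5080/0.06 = -8.4667
ω₄ (RR) = (vx − vy + k·ωz)/r = -0.1920/0.06 = -3.2000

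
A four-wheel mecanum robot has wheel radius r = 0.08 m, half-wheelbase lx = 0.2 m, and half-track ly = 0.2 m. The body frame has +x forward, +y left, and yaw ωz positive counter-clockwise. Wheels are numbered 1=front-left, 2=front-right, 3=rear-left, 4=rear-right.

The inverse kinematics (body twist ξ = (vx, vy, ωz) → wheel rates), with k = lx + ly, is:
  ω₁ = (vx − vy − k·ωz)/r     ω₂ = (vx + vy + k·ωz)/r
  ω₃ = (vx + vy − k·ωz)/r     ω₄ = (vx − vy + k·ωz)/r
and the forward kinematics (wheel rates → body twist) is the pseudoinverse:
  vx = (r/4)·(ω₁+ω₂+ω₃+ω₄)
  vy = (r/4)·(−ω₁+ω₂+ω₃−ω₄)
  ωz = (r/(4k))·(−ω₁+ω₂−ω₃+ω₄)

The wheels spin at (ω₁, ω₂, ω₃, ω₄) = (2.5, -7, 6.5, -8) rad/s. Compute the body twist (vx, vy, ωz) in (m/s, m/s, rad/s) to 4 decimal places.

k = lx + ly = 0.2 + 0.2 = 0.4000
ω₁+ω₂+ω₃+ω₄ = -6.0000  →  vx = (0.08/4)·-6.0000 = -0.1200
−ω₁+ω₂+ω₃−ω₄ = 5.0000  →  vy = (0.08/4)·5.0000 = 0.1000
−ω₁+ω₂−ω₃+ω₄ = -24.0000  →  ωz = (0.08/1.6000)·-24.0000 = -1.2000

(-0.1200, 0.1000, -1.2000)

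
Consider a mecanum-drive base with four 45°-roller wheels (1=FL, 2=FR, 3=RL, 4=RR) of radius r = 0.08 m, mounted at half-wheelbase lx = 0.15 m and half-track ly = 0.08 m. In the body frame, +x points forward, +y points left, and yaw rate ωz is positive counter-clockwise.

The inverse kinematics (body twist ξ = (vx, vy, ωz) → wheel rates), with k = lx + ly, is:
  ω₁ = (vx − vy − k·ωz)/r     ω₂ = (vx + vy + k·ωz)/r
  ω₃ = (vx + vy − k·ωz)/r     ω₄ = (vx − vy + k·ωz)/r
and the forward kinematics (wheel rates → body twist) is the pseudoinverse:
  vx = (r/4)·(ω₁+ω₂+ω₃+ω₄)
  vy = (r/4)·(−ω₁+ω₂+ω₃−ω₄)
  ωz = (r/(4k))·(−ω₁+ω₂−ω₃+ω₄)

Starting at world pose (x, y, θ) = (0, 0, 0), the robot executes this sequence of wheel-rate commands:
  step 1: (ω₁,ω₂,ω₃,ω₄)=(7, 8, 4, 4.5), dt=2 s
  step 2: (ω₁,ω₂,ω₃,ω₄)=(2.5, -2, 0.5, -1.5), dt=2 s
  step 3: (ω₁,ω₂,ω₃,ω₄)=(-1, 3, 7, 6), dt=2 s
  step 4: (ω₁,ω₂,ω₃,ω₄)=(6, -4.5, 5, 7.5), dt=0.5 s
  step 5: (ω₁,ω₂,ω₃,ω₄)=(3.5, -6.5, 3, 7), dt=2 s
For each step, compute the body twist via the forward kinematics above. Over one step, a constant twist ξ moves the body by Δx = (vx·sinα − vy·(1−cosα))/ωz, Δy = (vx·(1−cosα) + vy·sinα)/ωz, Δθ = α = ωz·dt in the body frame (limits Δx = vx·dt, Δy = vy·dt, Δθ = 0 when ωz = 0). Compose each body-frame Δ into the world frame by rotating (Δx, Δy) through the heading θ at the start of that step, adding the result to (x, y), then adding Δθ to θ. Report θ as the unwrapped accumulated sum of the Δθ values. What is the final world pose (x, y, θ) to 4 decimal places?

step 1: ξ=(vx,vy,ωz)=(0.4700, 0.0100, 0.1304), dt=2.0 → body Δ=(0.9268, 0.1417, 0.2609) → world pose (0.9268, 0.1417, 0.2609)
step 2: ξ=(vx,vy,ωz)=(-0.0100, -0.0500, -0.5652), dt=2.0 → body Δ=(-0.0668, -0.0699, -1.1304) → world pose (0.8803, 0.0570, -0.8696)
step 3: ξ=(vx,vy,ωz)=(0.3000, 0.1000, 0.2609), dt=2.0 → body Δ=(0.5221, 0.3441, 0.5217) → world pose (1.4800, -0.1200, -0.3478)
step 4: ξ=(vx,vy,ωz)=(0.2800, -0.2600, -0.6957), dt=0.5 → body Δ=(0.1148, -0.1515, -0.3478) → world pose (1.5363, -0.3016, -0.6957)
step 5: ξ=(vx,vy,ωz)=(0.1400, -0.2800, -0.5217), dt=2.0 → body Δ=(-0.0347, -0.5971, -1.0435) → world pose (1.1270, -0.7377, -1.7391)

(1.1270, -0.7377, -1.7391)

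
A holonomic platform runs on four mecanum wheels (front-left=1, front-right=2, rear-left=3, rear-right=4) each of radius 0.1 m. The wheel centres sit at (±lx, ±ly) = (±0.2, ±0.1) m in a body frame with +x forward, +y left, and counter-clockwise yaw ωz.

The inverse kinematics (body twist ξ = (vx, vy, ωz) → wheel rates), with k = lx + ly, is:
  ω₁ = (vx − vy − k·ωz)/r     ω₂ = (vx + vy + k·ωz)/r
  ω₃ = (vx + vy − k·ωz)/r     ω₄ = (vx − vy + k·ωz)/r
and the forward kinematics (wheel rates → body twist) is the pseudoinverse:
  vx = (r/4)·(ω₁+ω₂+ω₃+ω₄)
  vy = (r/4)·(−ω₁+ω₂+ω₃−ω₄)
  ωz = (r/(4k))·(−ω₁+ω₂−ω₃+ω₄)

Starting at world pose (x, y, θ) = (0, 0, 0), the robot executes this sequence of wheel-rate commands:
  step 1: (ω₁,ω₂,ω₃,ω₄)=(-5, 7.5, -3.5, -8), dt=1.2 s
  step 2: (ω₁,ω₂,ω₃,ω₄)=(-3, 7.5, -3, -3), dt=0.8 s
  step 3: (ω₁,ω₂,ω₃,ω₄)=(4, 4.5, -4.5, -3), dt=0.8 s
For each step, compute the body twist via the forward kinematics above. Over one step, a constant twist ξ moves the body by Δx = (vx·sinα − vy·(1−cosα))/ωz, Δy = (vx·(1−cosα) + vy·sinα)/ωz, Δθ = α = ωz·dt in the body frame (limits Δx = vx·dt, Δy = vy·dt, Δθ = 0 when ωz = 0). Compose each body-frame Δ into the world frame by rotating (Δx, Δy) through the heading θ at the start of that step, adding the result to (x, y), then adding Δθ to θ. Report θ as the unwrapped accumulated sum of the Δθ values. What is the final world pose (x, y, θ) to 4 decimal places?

step 1: ξ=(vx,vy,ωz)=(-0.2250, 0.4250, 0.6667), dt=1.2 → body Δ=(-0.4355, 0.3550, 0.8000) → world pose (-0.4355, 0.3550, 0.8000)
step 2: ξ=(vx,vy,ωz)=(-0.0375, 0.2625, 0.8750), dt=0.8 → body Δ=(-0.0982, 0.1832, 0.7000) → world pose (-0.6353, 0.4122, 1.5000)
step 3: ξ=(vx,vy,ωz)=(0.0250, -0.0250, 0.1667), dt=0.8 → body Δ=(0.0213, -0.0186, 0.1333) → world pose (-0.6152, 0.4321, 1.6333)

(-0.6152, 0.4321, 1.6333)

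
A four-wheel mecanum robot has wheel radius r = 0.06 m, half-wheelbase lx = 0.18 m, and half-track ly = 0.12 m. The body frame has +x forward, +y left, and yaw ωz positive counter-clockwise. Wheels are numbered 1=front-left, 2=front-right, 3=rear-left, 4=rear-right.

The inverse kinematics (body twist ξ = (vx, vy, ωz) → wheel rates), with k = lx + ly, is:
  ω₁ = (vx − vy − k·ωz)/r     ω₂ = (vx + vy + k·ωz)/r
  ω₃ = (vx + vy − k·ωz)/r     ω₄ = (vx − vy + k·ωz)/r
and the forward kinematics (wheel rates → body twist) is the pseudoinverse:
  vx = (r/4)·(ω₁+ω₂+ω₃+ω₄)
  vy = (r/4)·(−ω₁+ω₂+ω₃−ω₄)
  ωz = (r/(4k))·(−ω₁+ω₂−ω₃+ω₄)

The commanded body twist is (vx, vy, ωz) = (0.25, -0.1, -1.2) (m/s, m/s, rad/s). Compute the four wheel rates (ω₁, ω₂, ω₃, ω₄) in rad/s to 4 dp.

k = lx + ly = 0.18 + 0.12 = 0.3000;  k·ωz = 0.3000·-1.2 = -0.3600
ω₁ (FL) = (vx − vy − k·ωz)/r = 0.7100/0.06 = 11.8333
ω₂ (FR) = (vx + vy + k·ωz)/r = -0.2100/0.06 = -3.5000
ω₃ (RL) = (vx + vy − k·ωz)/r = 0.5100/0.06 = 8.5000
ω₄ (RR) = (vx − vy + k·ωz)/r = -0.0100/0.06 = -0.1667

(11.8333, -3.5000, 8.5000, -0.1667)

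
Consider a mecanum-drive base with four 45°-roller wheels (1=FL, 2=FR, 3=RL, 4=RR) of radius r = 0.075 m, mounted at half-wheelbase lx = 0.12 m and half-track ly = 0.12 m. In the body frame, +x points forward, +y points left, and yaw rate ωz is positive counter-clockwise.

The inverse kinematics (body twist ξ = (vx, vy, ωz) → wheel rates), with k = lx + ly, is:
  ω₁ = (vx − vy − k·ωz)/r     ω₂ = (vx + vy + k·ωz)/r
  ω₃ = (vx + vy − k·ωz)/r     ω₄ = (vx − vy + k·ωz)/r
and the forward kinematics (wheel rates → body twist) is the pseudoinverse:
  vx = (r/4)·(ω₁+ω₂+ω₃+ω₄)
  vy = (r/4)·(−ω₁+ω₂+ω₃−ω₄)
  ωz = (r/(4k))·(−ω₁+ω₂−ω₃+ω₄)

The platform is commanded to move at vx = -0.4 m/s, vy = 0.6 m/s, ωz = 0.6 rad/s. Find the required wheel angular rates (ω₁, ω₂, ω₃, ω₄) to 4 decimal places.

k = lx + ly = 0.12 + 0.12 = 0.2400;  k·ωz = 0.2400·0.6 = 0.1440
ω₁ (FL) = (vx − vy − k·ωz)/r = -1.1440/0.075 = -15.2533
ω₂ (FR) = (vx + vy + k·ωz)/r = 0.3440/0.075 = 4.5867
ω₃ (RL) = (vx + vy − k·ωz)/r = 0.0560/0.075 = 0.7467
ω₄ (RR) = (vx − vy + k·ωz)/r = -0.8560/0.075 = -11.4133

(-15.2533, 4.5867, 0.7467, -11.4133)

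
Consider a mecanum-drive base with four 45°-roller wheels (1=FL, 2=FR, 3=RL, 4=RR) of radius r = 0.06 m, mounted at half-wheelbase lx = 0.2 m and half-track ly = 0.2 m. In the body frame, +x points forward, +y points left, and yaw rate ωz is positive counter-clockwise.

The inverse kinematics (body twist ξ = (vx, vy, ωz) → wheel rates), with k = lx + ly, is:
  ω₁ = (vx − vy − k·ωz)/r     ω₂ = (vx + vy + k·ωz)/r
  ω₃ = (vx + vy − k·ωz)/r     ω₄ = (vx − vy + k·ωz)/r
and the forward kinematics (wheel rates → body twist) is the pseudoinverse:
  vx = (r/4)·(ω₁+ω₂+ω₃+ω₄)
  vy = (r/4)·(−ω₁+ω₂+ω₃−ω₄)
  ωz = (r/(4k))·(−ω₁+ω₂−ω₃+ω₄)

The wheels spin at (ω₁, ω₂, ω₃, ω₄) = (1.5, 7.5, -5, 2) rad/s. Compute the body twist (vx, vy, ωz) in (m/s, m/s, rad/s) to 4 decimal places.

(0.0900, -0.0150, 0.4875)

k = lx + ly = 0.2 + 0.2 = 0.4000
ω₁+ω₂+ω₃+ω₄ = 6.0000  →  vx = (0.06/4)·6.0000 = 0.0900
−ω₁+ω₂+ω₃−ω₄ = -1.0000  →  vy = (0.06/4)·-1.0000 = -0.0150
−ω₁+ω₂−ω₃+ω₄ = 13.0000  →  ωz = (0.06/1.6000)·13.0000 = 0.4875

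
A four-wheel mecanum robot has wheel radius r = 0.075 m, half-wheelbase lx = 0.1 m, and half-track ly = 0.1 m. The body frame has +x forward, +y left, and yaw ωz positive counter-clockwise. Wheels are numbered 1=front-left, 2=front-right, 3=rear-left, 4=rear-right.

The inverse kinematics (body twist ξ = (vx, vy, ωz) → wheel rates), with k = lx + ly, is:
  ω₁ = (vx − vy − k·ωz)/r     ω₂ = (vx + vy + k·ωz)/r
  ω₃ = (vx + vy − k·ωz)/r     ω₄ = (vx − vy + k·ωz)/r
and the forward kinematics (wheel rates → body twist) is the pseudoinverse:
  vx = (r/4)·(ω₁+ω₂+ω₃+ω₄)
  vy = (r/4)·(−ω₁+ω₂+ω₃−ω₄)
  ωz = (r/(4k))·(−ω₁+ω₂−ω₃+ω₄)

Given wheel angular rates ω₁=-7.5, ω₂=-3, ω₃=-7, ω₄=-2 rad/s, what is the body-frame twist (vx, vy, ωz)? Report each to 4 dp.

(-0.3656, -0.0094, 0.8906)

k = lx + ly = 0.1 + 0.1 = 0.2000
ω₁+ω₂+ω₃+ω₄ = -19.5000  →  vx = (0.075/4)·-19.5000 = -0.3656
−ω₁+ω₂+ω₃−ω₄ = -0.5000  →  vy = (0.075/4)·-0.5000 = -0.0094
−ω₁+ω₂−ω₃+ω₄ = 9.5000  →  ωz = (0.075/0.8000)·9.5000 = 0.8906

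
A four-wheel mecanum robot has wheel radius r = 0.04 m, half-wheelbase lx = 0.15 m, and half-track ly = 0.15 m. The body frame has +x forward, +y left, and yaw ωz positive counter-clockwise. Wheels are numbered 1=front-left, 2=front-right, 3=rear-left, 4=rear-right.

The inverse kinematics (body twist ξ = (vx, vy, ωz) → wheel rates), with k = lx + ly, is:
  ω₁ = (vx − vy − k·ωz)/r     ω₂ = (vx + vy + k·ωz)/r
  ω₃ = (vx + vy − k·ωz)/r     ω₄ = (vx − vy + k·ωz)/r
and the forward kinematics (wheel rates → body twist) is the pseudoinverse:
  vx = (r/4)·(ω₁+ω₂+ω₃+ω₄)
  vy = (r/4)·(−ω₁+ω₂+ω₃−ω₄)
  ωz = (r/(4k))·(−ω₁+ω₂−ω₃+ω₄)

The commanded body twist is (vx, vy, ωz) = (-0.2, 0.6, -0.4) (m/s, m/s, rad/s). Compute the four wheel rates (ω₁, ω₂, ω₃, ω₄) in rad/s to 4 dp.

k = lx + ly = 0.15 + 0.15 = 0.3000;  k·ωz = 0.3000·-0.4 = -0.1200
ω₁ (FL) = (vx − vy − k·ωz)/r = -0.6800/0.04 = -17.0000
ω₂ (FR) = (vx + vy + k·ωz)/r = 0.2800/0.04 = 7.0000
ω₃ (RL) = (vx + vy − k·ωz)/r = 0.5200/0.04 = 13.0000
ω₄ (RR) = (vx − vy + k·ωz)/r = -0.9200/0.04 = -23.0000

(-17.0000, 7.0000, 13.0000, -23.0000)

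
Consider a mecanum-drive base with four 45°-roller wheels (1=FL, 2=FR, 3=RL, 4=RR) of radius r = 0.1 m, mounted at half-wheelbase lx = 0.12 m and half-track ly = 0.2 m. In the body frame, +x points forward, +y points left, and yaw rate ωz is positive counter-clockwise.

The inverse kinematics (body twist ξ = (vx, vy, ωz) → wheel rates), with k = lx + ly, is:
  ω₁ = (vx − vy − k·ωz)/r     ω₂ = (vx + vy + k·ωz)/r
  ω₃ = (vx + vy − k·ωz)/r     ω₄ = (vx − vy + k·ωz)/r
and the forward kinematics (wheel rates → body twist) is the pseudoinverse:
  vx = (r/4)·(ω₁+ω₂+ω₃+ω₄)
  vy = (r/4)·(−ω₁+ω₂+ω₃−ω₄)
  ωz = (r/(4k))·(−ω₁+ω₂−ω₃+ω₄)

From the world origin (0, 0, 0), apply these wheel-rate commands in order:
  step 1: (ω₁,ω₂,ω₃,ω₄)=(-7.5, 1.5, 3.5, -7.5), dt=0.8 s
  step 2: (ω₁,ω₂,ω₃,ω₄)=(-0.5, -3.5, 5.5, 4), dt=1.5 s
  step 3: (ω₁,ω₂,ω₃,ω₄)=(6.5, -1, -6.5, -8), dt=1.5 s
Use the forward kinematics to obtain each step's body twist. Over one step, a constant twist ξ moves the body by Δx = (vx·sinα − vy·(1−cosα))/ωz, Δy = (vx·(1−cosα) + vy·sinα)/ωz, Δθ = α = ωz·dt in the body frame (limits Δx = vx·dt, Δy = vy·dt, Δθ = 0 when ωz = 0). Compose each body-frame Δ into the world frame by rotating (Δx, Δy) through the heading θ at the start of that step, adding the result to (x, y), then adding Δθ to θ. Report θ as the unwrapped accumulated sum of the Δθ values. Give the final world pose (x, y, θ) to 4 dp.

(-0.3282, 0.4986, -1.7070)

step 1: ξ=(vx,vy,ωz)=(-0.2500, 0.5000, -0.1562), dt=0.8 → body Δ=(-0.1745, 0.4114, -0.1250) → world pose (-0.1745, 0.4114, -0.1250)
step 2: ξ=(vx,vy,ωz)=(0.1375, -0.0375, -0.3516), dt=1.5 → body Δ=(0.1823, -0.1068, -0.5273) → world pose (-0.0069, 0.2827, -0.6523)
step 3: ξ=(vx,vy,ωz)=(-0.2250, -0.1500, -0.7031), dt=1.5 → body Δ=(-0.3864, -0.0235, -1.0547) → world pose (-0.3282, 0.4986, -1.7070)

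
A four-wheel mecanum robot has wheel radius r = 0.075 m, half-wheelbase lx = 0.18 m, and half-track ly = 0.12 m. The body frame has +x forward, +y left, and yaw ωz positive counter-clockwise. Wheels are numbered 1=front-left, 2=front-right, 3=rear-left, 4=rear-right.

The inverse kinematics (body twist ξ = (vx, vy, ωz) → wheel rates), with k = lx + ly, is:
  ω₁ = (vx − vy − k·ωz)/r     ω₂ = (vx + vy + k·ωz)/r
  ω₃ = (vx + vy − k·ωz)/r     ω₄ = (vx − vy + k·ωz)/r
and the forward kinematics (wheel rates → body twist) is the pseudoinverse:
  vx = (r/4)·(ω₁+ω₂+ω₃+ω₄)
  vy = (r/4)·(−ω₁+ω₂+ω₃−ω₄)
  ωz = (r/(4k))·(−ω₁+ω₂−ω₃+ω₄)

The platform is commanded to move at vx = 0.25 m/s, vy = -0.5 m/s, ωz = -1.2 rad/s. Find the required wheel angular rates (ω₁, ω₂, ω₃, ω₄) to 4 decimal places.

k = lx + ly = 0.18 + 0.12 = 0.3000;  k·ωz = 0.3000·-1.2 = -0.3600
ω₁ (FL) = (vx − vy − k·ωz)/r = 1.1100/0.075 = 14.8000
ω₂ (FR) = (vx + vy + k·ωz)/r = -0.6100/0.075 = -8.1333
ω₃ (RL) = (vx + vy − k·ωz)/r = 0.1100/0.075 = 1.4667
ω₄ (RR) = (vx − vy + k·ωz)/r = 0.3900/0.075 = 5.2000

(14.8000, -8.1333, 1.4667, 5.2000)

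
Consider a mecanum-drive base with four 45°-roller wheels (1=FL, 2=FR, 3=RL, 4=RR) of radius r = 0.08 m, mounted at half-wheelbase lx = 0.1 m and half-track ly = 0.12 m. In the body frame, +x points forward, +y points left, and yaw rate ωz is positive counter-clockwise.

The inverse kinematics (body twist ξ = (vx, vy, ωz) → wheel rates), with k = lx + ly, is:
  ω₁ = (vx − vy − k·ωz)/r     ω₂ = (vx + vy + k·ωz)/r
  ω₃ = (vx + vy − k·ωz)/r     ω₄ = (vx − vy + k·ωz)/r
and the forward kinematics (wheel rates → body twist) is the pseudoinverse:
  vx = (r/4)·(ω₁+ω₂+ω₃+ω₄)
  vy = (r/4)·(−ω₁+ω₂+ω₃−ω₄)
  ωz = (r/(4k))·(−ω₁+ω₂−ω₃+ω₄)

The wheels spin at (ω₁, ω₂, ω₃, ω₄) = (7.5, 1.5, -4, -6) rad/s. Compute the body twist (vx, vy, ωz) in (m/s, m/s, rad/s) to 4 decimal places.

(-0.0200, -0.0800, -0.7273)

k = lx + ly = 0.1 + 0.12 = 0.2200
ω₁+ω₂+ω₃+ω₄ = -1.0000  →  vx = (0.08/4)·-1.0000 = -0.0200
−ω₁+ω₂+ω₃−ω₄ = -4.0000  →  vy = (0.08/4)·-4.0000 = -0.0800
−ω₁+ω₂−ω₃+ω₄ = -8.0000  →  ωz = (0.08/0.8800)·-8.0000 = -0.7273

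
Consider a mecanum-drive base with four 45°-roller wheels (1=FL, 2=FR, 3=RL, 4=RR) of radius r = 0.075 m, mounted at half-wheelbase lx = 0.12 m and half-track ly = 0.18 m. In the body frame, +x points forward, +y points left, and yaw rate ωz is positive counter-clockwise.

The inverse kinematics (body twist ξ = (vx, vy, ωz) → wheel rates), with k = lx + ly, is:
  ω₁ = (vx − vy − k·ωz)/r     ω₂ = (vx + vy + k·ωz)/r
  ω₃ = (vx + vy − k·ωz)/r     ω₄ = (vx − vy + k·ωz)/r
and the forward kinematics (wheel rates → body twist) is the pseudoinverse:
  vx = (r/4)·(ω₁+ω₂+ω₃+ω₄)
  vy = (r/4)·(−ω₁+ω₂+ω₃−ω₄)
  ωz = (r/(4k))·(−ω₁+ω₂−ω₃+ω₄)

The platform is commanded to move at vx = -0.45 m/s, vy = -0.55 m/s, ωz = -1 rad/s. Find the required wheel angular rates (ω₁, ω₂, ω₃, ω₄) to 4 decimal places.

(5.3333, -17.3333, -9.3333, -2.6667)

k = lx + ly = 0.12 + 0.18 = 0.3000;  k·ωz = 0.3000·-1 = -0.3000
ω₁ (FL) = (vx − vy − k·ωz)/r = 0.4000/0.075 = 5.3333
ω₂ (FR) = (vx + vy + k·ωz)/r = -1.3000/0.075 = -17.3333
ω₃ (RL) = (vx + vy − k·ωz)/r = -0.7000/0.075 = -9.3333
ω₄ (RR) = (vx − vy + k·ωz)/r = -0.2000/0.075 = -2.6667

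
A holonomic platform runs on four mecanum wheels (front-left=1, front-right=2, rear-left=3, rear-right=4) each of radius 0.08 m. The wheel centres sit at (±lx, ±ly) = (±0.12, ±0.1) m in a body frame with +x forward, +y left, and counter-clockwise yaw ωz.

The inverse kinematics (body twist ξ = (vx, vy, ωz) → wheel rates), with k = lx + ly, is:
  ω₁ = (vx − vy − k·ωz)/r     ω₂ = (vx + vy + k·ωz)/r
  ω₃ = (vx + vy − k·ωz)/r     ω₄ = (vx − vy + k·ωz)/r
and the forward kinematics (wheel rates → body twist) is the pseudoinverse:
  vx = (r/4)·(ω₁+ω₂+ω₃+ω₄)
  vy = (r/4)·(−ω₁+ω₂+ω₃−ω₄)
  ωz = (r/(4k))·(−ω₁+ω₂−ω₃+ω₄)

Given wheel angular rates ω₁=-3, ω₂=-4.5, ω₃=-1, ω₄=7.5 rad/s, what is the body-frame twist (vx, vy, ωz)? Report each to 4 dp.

k = lx + ly = 0.12 + 0.1 = 0.2200
ω₁+ω₂+ω₃+ω₄ = -1.0000  →  vx = (0.08/4)·-1.0000 = -0.0200
−ω₁+ω₂+ω₃−ω₄ = -10.0000  →  vy = (0.08/4)·-10.0000 = -0.2000
−ω₁+ω₂−ω₃+ω₄ = 7.0000  →  ωz = (0.08/0.8800)·7.0000 = 0.6364

(-0.0200, -0.2000, 0.6364)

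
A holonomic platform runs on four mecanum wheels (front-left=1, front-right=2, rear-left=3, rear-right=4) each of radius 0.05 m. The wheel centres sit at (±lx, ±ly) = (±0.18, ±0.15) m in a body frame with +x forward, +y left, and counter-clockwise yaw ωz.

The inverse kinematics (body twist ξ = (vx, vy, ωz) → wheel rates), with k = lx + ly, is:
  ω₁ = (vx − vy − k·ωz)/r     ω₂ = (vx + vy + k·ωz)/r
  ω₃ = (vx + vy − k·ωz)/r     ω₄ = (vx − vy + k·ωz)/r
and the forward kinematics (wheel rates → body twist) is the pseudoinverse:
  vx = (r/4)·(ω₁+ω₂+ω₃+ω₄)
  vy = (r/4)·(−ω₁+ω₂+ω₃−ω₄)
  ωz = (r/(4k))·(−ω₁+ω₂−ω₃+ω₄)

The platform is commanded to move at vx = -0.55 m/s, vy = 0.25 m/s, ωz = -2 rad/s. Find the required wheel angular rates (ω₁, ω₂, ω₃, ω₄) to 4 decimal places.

k = lx + ly = 0.18 + 0.15 = 0.3300;  k·ωz = 0.3300·-2 = -0.6600
ω₁ (FL) = (vx − vy − k·ωz)/r = -0.1400/0.05 = -2.8000
ω₂ (FR) = (vx + vy + k·ωz)/r = -0.9600/0.05 = -19.2000
ω₃ (RL) = (vx + vy − k·ωz)/r = 0.3600/0.05 = 7.2000
ω₄ (RR) = (vx − vy + k·ωz)/r = -1.4600/0.05 = -29.2000

(-2.8000, -19.2000, 7.2000, -29.2000)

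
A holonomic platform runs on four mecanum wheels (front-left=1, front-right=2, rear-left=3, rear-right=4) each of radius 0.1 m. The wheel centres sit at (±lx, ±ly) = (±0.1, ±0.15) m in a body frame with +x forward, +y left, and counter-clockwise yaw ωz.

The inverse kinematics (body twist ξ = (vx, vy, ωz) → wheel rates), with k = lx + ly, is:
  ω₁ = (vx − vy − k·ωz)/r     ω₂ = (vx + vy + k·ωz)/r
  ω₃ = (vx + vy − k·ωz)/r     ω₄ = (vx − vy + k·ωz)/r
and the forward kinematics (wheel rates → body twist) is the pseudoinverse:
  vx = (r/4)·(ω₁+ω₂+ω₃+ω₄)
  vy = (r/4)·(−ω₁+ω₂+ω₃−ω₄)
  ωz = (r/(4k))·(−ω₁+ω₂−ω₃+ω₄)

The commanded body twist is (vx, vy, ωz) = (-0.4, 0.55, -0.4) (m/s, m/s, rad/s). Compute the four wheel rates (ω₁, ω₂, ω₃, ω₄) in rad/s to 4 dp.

(-8.5000, 0.5000, 2.5000, -10.5000)

k = lx + ly = 0.1 + 0.15 = 0.2500;  k·ωz = 0.2500·-0.4 = -0.1000
ω₁ (FL) = (vx − vy − k·ωz)/r = -0.8500/0.1 = -8.5000
ω₂ (FR) = (vx + vy + k·ωz)/r = 0.0500/0.1 = 0.5000
ω₃ (RL) = (vx + vy − k·ωz)/r = 0.2500/0.1 = 2.5000
ω₄ (RR) = (vx − vy + k·ωz)/r = -1.0500/0.1 = -10.5000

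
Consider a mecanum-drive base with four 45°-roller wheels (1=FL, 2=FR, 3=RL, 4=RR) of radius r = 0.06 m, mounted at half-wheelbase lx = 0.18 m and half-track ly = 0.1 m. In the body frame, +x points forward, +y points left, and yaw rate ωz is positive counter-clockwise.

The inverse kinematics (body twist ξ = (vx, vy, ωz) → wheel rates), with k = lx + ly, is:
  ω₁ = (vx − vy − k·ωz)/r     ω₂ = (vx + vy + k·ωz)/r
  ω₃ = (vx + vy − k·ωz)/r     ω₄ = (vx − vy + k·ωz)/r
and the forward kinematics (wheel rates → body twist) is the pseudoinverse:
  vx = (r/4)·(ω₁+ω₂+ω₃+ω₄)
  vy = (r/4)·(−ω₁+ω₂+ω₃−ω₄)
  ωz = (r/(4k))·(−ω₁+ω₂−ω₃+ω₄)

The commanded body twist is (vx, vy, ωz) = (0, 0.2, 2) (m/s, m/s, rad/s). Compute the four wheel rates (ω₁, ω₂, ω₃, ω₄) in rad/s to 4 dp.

(-12.6667, 12.6667, -6.0000, 6.0000)

k = lx + ly = 0.18 + 0.1 = 0.2800;  k·ωz = 0.2800·2 = 0.5600
ω₁ (FL) = (vx − vy − k·ωz)/r = -0.7600/0.06 = -12.6667
ω₂ (FR) = (vx + vy + k·ωz)/r = 0.7600/0.06 = 12.6667
ω₃ (RL) = (vx + vy − k·ωz)/r = -0.3600/0.06 = -6.0000
ω₄ (RR) = (vx − vy + k·ωz)/r = 0.3600/0.06 = 6.0000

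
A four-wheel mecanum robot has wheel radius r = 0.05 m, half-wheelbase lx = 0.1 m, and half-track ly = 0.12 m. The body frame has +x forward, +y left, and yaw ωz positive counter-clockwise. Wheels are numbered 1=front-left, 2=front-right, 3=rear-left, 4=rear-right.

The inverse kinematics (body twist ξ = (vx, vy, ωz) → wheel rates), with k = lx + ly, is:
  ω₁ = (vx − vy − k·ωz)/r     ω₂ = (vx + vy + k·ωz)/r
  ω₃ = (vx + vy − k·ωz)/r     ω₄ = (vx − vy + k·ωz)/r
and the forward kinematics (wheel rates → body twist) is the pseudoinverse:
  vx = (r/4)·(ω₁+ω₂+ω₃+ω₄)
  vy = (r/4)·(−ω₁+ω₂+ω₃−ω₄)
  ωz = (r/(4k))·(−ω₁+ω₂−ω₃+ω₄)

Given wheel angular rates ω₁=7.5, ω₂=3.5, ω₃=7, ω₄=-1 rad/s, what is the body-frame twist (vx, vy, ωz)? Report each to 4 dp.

(0.2125, 0.0500, -0.6818)

k = lx + ly = 0.1 + 0.12 = 0.2200
ω₁+ω₂+ω₃+ω₄ = 17.0000  →  vx = (0.05/4)·17.0000 = 0.2125
−ω₁+ω₂+ω₃−ω₄ = 4.0000  →  vy = (0.05/4)·4.0000 = 0.0500
−ω₁+ω₂−ω₃+ω₄ = -12.0000  →  ωz = (0.05/0.8800)·-12.0000 = -0.6818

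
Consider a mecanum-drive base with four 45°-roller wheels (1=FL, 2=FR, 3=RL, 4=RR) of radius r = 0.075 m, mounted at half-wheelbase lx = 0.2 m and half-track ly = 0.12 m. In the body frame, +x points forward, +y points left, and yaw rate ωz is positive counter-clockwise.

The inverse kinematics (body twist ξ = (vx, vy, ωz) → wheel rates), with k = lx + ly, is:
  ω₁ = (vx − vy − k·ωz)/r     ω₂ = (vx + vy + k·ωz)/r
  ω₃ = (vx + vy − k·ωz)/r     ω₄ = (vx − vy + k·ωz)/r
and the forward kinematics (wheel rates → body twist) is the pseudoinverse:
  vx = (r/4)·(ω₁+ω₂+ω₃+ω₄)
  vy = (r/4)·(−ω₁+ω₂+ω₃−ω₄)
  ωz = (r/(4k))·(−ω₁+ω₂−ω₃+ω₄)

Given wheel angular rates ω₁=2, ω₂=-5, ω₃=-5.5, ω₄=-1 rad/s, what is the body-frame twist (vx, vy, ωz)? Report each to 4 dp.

(-0.1781, -0.2156, -0.1465)

k = lx + ly = 0.2 + 0.12 = 0.3200
ω₁+ω₂+ω₃+ω₄ = -9.5000  →  vx = (0.075/4)·-9.5000 = -0.1781
−ω₁+ω₂+ω₃−ω₄ = -11.5000  →  vy = (0.075/4)·-11.5000 = -0.2156
−ω₁+ω₂−ω₃+ω₄ = -2.5000  →  ωz = (0.075/1.2800)·-2.5000 = -0.1465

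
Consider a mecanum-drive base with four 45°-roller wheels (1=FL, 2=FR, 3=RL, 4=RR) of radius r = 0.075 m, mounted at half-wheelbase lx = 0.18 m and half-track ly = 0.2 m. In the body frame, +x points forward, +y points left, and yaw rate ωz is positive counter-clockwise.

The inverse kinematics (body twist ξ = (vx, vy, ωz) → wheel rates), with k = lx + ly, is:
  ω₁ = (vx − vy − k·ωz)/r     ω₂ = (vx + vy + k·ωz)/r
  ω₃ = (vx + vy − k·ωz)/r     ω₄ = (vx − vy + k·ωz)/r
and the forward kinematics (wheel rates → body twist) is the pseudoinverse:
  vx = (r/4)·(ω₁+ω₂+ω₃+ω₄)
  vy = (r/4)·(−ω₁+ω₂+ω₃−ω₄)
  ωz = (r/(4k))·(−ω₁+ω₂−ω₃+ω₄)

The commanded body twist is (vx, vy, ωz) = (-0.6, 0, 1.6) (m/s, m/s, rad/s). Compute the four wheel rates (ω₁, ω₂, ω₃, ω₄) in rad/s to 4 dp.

k = lx + ly = 0.18 + 0.2 = 0.3800;  k·ωz = 0.3800·1.6 = 0.6080
ω₁ (FL) = (vx − vy − k·ωz)/r = -1.2080/0.075 = -16.1067
ω₂ (FR) = (vx + vy + k·ωz)/r = 0.0080/0.075 = 0.1067
ω₃ (RL) = (vx + vy − k·ωz)/r = -1.2080/0.075 = -16.1067
ω₄ (RR) = (vx − vy + k·ωz)/r = 0.0080/0.075 = 0.1067

(-16.1067, 0.1067, -16.1067, 0.1067)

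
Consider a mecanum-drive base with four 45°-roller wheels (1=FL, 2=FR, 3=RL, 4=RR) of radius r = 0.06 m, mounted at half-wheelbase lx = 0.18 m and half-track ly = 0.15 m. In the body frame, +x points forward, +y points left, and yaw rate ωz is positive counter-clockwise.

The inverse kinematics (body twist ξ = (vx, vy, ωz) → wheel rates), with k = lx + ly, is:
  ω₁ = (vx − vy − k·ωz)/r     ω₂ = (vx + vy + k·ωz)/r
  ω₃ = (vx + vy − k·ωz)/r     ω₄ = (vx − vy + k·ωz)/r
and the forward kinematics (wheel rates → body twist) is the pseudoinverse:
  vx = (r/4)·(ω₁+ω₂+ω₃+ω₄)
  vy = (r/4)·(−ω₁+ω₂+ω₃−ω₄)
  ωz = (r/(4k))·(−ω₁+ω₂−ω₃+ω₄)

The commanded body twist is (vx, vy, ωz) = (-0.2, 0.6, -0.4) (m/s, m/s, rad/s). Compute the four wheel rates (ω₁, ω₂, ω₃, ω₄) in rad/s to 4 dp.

k = lx + ly = 0.18 + 0.15 = 0.3300;  k·ωz = 0.3300·-0.4 = -0.1320
ω₁ (FL) = (vx − vy − k·ωz)/r = -0.6680/0.06 = -11.1333
ω₂ (FR) = (vx + vy + k·ωz)/r = 0.2680/0.06 = 4.4667
ω₃ (RL) = (vx + vy − k·ωz)/r = 0.5320/0.06 = 8.8667
ω₄ (RR) = (vx − vy + k·ωz)/r = -0.9320/0.06 = -15.5333

(-11.1333, 4.4667, 8.8667, -15.5333)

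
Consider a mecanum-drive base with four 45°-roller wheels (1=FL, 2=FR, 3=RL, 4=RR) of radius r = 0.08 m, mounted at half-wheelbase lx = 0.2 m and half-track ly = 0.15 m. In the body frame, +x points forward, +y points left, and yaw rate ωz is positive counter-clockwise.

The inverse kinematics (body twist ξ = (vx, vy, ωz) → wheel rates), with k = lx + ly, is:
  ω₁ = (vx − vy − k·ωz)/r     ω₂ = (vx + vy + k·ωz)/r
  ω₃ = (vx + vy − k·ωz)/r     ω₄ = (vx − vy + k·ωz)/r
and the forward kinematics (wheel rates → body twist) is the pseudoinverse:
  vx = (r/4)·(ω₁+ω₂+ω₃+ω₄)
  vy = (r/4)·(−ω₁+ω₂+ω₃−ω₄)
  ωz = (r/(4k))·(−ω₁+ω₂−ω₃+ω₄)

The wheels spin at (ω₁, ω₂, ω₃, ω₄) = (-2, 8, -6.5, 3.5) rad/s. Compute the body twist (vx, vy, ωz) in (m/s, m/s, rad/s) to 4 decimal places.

k = lx + ly = 0.2 + 0.15 = 0.3500
ω₁+ω₂+ω₃+ω₄ = 3.0000  →  vx = (0.08/4)·3.0000 = 0.0600
−ω₁+ω₂+ω₃−ω₄ = 0.0000  →  vy = (0.08/4)·0.0000 = 0.0000
−ω₁+ω₂−ω₃+ω₄ = 20.0000  →  ωz = (0.08/1.4000)·20.0000 = 1.1429

(0.0600, 0.0000, 1.1429)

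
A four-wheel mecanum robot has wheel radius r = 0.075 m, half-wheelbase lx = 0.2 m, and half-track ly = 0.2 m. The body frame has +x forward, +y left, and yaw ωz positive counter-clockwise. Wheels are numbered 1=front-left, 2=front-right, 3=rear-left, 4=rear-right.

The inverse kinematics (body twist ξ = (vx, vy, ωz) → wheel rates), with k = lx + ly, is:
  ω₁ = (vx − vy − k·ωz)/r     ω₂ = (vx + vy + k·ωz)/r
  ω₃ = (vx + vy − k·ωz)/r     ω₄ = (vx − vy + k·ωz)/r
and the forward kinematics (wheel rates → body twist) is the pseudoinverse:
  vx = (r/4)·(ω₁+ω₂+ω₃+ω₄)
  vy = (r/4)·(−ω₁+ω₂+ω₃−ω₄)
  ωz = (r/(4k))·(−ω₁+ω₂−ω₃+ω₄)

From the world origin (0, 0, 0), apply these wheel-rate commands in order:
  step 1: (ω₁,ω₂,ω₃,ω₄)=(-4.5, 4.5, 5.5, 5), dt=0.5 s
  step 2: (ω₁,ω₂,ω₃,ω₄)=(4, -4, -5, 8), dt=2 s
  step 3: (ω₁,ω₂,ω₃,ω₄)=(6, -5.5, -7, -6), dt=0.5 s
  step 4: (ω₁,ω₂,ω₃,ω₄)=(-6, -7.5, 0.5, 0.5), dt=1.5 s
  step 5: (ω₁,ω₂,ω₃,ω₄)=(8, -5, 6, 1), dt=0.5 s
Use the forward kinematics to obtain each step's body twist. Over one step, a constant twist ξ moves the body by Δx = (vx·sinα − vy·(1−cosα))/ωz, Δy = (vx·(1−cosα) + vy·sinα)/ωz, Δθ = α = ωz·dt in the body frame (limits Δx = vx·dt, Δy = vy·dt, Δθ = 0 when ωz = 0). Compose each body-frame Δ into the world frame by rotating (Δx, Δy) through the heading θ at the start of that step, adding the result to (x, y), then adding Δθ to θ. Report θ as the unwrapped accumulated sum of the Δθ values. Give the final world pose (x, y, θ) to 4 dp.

(0.2664, -0.9539, -0.1055)

step 1: ξ=(vx,vy,ωz)=(0.1969, 0.1781, 0.3984), dt=0.5 → body Δ=(0.0889, 0.0982, 0.1992) → world pose (0.0889, 0.0982, 0.1992)
step 2: ξ=(vx,vy,ωz)=(0.0562, -0.3937, 0.2344), dt=2.0 → body Δ=(0.2896, -0.7331, 0.4687) → world pose (0.5179, -0.5630, 0.6680)
step 3: ξ=(vx,vy,ωz)=(-0.2344, -0.2344, -0.4922), dt=0.5 → body Δ=(-0.1304, -0.1017, -0.2461) → world pose (0.4786, -0.7236, 0.4219)
step 4: ξ=(vx,vy,ωz)=(-0.2344, -0.0281, -0.0703), dt=1.5 → body Δ=(-0.3531, -0.0236, -0.1055) → world pose (0.1661, -0.8897, 0.3164)
step 5: ξ=(vx,vy,ωz)=(0.1875, -0.1500, -0.8437), dt=0.5 → body Δ=(0.0754, -0.0923, -0.4219) → world pose (0.2664, -0.9539, -0.1055)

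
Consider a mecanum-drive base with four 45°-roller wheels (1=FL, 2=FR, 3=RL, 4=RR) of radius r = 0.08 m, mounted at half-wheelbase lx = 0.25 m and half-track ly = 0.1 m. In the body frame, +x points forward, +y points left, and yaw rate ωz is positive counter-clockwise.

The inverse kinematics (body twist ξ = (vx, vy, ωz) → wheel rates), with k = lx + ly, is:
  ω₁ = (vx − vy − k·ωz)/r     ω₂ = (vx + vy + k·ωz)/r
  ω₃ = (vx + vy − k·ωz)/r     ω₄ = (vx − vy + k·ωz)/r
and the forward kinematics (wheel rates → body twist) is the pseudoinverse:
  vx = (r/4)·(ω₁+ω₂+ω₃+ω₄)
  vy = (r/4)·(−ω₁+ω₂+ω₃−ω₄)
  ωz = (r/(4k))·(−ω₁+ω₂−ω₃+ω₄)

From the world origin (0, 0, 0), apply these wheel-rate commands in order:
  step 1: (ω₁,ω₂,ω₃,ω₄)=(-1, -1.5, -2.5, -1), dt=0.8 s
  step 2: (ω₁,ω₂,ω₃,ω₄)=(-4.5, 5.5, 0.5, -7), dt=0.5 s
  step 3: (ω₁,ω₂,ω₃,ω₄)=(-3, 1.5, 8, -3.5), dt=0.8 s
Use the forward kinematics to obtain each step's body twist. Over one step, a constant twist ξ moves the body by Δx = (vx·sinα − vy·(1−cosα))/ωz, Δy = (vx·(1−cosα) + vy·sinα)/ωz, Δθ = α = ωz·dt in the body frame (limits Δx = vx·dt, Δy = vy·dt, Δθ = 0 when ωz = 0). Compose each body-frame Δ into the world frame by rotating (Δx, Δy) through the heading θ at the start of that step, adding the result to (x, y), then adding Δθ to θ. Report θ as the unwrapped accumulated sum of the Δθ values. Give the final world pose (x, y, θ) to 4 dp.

(-0.1056, 0.3884, -0.2029)

step 1: ξ=(vx,vy,ωz)=(-0.1200, -0.0400, 0.0571), dt=0.8 → body Δ=(-0.0952, -0.0342, 0.0457) → world pose (-0.0952, -0.0342, 0.0457)
step 2: ξ=(vx,vy,ωz)=(-0.1100, 0.3500, 0.1429), dt=0.5 → body Δ=(-0.0612, 0.1729, 0.0714) → world pose (-0.1643, 0.1357, 0.1171)
step 3: ξ=(vx,vy,ωz)=(0.0600, 0.3200, -0.4000), dt=0.8 → body Δ=(0.0878, 0.2440, -0.3200) → world pose (-0.1056, 0.3884, -0.2029)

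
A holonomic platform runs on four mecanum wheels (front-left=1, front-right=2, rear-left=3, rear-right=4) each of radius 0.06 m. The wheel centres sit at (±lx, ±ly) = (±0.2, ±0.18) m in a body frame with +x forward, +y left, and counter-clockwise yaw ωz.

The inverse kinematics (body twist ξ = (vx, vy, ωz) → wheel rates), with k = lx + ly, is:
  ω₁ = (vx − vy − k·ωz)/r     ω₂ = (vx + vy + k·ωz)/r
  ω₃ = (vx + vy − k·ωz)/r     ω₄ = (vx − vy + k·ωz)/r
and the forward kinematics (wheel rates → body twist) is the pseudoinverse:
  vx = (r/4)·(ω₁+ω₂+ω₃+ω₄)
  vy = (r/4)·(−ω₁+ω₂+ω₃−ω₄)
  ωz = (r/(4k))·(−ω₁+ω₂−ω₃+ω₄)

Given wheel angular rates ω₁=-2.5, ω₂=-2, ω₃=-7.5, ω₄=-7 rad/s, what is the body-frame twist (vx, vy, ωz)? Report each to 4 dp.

k = lx + ly = 0.2 + 0.18 = 0.3800
ω₁+ω₂+ω₃+ω₄ = -19.0000  →  vx = (0.06/4)·-19.0000 = -0.2850
−ω₁+ω₂+ω₃−ω₄ = 0.0000  →  vy = (0.06/4)·0.0000 = 0.0000
−ω₁+ω₂−ω₃+ω₄ = 1.0000  →  ωz = (0.06/1.5200)·1.0000 = 0.0395

(-0.2850, 0.0000, 0.0395)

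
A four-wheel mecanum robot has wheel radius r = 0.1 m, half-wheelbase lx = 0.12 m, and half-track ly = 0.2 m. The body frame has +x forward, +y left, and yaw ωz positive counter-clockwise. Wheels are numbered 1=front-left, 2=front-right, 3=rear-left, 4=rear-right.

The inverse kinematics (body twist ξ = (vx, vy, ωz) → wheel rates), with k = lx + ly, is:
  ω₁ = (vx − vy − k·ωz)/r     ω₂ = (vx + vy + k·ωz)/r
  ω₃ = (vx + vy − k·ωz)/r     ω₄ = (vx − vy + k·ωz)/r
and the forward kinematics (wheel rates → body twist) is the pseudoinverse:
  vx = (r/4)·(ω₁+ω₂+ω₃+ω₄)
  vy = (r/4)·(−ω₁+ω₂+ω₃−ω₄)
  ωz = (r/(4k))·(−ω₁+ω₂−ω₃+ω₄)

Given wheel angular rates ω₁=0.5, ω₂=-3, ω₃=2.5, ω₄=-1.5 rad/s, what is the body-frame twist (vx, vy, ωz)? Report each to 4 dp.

(-0.0375, 0.0125, -0.5859)

k = lx + ly = 0.12 + 0.2 = 0.3200
ω₁+ω₂+ω₃+ω₄ = -1.5000  →  vx = (0.1/4)·-1.5000 = -0.0375
−ω₁+ω₂+ω₃−ω₄ = 0.5000  →  vy = (0.1/4)·0.5000 = 0.0125
−ω₁+ω₂−ω₃+ω₄ = -7.5000  →  ωz = (0.1/1.2800)·-7.5000 = -0.5859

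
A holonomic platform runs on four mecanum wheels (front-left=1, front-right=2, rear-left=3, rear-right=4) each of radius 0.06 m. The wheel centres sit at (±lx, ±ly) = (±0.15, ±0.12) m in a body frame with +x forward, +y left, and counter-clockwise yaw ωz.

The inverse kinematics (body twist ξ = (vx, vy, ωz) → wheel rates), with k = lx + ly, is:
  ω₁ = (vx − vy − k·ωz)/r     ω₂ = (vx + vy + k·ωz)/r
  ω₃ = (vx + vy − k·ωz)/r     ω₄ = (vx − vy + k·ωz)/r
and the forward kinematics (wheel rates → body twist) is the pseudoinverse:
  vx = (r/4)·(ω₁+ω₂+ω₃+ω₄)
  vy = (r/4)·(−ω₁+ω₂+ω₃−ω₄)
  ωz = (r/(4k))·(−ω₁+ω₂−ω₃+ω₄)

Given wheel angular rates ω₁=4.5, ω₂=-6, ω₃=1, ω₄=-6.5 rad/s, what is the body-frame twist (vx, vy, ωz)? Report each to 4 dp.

(-0.1050, -0.0450, -1.0000)

k = lx + ly = 0.15 + 0.12 = 0.2700
ω₁+ω₂+ω₃+ω₄ = -7.0000  →  vx = (0.06/4)·-7.0000 = -0.1050
−ω₁+ω₂+ω₃−ω₄ = -3.0000  →  vy = (0.06/4)·-3.0000 = -0.0450
−ω₁+ω₂−ω₃+ω₄ = -18.0000  →  ωz = (0.06/1.0800)·-18.0000 = -1.0000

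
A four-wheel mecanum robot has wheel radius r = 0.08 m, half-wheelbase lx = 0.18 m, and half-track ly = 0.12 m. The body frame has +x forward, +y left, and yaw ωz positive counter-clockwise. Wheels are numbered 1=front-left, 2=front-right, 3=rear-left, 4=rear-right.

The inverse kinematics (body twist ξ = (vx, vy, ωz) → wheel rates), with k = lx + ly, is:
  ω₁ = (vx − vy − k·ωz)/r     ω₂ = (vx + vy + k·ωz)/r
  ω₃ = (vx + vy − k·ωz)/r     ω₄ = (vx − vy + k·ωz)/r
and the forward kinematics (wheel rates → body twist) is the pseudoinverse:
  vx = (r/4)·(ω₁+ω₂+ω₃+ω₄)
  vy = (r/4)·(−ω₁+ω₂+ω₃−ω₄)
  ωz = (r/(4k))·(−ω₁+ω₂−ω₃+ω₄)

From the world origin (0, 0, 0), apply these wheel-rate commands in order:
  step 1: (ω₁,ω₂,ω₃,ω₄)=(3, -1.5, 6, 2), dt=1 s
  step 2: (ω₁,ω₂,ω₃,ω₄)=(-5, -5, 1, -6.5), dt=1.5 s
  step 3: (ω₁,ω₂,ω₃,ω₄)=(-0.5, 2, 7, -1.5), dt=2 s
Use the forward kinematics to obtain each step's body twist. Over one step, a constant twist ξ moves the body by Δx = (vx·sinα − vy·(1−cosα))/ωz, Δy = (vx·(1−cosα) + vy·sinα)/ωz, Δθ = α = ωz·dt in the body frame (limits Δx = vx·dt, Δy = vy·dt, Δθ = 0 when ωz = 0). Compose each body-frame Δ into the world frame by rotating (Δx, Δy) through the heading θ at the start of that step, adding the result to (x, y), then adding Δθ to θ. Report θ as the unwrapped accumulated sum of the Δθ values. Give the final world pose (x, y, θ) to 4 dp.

(0.4719, 0.1027, -2.1167)

step 1: ξ=(vx,vy,ωz)=(0.1900, -0.0100, -0.5667), dt=1.0 → body Δ=(0.1772, -0.0619, -0.5667) → world pose (0.1772, -0.0619, -0.5667)
step 2: ξ=(vx,vy,ωz)=(-0.3100, 0.1500, -0.5000), dt=1.5 → body Δ=(-0.3421, 0.3708, -0.7500) → world pose (0.0877, 0.4347, -1.3167)
step 3: ξ=(vx,vy,ωz)=(0.1400, 0.2200, -0.4000), dt=2.0 → body Δ=(0.4179, 0.2884, -0.8000) → world pose (0.4719, 0.1027, -2.1167)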